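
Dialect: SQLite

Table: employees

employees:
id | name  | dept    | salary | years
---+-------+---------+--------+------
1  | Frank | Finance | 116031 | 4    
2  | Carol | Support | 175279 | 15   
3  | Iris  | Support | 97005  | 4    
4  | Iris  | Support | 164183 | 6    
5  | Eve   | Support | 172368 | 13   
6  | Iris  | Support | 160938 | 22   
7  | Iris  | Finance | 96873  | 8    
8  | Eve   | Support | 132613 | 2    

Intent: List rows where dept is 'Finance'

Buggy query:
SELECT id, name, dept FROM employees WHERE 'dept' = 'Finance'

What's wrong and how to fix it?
Bug: Single quotes denote string literals in SQL; the column name is being compared as a constant string

Fix: Reference the column as dept without single quotes

Corrected query:
SELECT id, name, dept FROM employees WHERE dept = 'Finance'

Result:
id | name  | dept   
---+-------+--------
1  | Frank | Finance
7  | Iris  | Finance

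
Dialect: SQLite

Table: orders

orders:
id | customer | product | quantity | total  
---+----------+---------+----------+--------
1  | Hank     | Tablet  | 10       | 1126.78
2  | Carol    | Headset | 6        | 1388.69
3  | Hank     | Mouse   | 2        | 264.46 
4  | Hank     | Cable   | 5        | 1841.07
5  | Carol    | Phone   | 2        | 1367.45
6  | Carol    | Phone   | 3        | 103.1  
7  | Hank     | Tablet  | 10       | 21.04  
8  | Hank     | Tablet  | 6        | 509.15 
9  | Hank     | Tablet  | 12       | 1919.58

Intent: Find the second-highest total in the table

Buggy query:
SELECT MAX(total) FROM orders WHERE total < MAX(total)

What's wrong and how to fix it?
Bug: MAX(total) on the right of the comparison is an aggregate-in-WHERE error

Fix: Compute the overall MAX in a subquery, then take MAX of rows below it

Corrected query:
SELECT MAX(total) FROM orders WHERE total < (SELECT MAX(total) FROM orders)

Result:
MAX(total)
----------
1841.07   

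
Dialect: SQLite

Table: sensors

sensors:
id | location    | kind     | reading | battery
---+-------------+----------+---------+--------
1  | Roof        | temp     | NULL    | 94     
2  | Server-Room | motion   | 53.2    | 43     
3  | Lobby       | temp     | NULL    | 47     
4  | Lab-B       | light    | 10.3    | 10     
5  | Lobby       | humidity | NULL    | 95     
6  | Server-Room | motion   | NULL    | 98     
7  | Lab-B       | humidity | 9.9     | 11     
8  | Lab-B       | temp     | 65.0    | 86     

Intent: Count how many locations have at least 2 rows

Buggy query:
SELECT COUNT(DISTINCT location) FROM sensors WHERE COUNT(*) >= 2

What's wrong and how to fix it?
Bug: WHERE filters individual rows, not groups, so a group-level COUNT is invalid there

Fix: Group first with HAVING COUNT(*) >= 2, then COUNT the resulting groups

Corrected query:
SELECT COUNT(*) FROM (SELECT location FROM sensors GROUP BY location HAVING COUNT(*) >= 2)

Result:
COUNT(*)
--------
3       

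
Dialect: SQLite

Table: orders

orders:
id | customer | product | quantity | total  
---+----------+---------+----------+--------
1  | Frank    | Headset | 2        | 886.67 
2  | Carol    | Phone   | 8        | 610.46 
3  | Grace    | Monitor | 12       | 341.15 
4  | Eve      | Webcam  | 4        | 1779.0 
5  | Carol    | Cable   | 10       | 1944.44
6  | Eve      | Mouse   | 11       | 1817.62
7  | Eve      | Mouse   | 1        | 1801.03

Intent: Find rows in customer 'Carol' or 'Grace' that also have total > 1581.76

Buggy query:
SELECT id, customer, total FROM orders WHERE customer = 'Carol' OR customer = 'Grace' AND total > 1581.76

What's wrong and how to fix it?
Bug: Without parentheses, AND is evaluated before OR, so the total filter only applies to the 'Grace' branch

Fix: Group the OR with parentheses (or use IN), then AND the threshold

Corrected query:
SELECT id, customer, total FROM orders WHERE (customer = 'Carol' OR customer = 'Grace') AND total > 1581.76

Result:
id | customer | total  
---+----------+--------
5  | Carol    | 1944.44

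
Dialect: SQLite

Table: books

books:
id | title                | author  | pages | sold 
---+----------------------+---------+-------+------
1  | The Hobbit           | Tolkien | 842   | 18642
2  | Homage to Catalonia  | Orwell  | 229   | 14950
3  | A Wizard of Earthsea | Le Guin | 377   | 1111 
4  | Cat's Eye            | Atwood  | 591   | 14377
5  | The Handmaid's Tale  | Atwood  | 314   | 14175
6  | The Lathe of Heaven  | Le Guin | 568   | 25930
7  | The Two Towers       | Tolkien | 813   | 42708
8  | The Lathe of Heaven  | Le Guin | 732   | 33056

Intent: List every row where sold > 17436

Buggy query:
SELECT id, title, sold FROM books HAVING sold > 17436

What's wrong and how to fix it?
Bug: HAVING filters the output of aggregation, but this query has no GROUP BY and no aggregate functions, so SQLite rejects it (HAVING clause on a non-aggregate query); the condition here is per row

Fix: Use WHERE for row-level filtering

Corrected query:
SELECT id, title, sold FROM books WHERE sold > 17436

Result:
id | title               | sold 
---+---------------------+------
1  | The Hobbit          | 18642
6  | The Lathe of Heaven | 25930
7  | The Two Towers      | 42708
8  | The Lathe of Heaven | 33056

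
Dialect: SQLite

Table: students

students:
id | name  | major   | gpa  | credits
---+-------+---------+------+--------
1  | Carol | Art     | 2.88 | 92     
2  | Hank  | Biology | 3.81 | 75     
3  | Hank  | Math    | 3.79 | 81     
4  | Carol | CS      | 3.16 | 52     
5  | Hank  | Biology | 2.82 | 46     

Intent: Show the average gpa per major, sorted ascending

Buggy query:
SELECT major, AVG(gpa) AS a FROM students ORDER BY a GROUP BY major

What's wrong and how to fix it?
Bug: GROUP BY must precede ORDER BY

Fix: Move ORDER BY to the end, after GROUP BY

Corrected query:
SELECT major, AVG(gpa) AS a FROM students GROUP BY major ORDER BY a

Result:
major   | a    
--------+------
Art     | 2.88 
CS      | 3.16 
Biology | 3.315
Math    | 3.79 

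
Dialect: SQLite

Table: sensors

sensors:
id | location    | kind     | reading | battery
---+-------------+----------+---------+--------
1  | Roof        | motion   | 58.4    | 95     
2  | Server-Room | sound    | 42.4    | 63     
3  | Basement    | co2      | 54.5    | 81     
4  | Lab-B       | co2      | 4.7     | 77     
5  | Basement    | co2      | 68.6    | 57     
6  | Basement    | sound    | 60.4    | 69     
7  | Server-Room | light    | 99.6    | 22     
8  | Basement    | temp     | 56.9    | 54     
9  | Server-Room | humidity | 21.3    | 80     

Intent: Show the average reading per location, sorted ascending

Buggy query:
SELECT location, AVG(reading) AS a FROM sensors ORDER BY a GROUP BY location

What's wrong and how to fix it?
Bug: ORDER BY appears before GROUP BY; SQL clause order requires GROUP BY first

Fix: Reorder: SELECT … FROM … GROUP BY … ORDER BY …

Corrected query:
SELECT location, AVG(reading) AS a FROM sensors GROUP BY location ORDER BY a

Result:
location    | a        
------------+----------
Lab-B       | 4.7      
Server-Room | 54.433333
Roof        | 58.4     
Basement    | 60.1     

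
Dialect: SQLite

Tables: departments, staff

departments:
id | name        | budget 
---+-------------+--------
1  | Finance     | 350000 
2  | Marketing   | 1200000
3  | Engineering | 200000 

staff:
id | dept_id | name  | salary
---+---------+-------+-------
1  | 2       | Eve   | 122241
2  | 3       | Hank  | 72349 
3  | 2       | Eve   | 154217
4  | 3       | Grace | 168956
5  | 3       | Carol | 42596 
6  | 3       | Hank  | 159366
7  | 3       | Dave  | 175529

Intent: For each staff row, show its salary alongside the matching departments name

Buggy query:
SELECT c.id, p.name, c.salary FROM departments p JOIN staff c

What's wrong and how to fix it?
Bug: JOIN with no ON clause produces a cartesian product; every staff row pairs with every departments row

Fix: Specify the join condition linking the foreign key to the parent id

Corrected query:
SELECT c.id, p.name, c.salary FROM departments p JOIN staff c ON c.dept_id = p.id

Result:
id | name        | salary
---+-------------+-------
1  | Marketing   | 122241
2  | Engineering | 72349 
3  | Marketing   | 154217
4  | Engineering | 168956
5  | Engineering | 42596 
6  | Engineering | 159366
7  | Engineering | 175529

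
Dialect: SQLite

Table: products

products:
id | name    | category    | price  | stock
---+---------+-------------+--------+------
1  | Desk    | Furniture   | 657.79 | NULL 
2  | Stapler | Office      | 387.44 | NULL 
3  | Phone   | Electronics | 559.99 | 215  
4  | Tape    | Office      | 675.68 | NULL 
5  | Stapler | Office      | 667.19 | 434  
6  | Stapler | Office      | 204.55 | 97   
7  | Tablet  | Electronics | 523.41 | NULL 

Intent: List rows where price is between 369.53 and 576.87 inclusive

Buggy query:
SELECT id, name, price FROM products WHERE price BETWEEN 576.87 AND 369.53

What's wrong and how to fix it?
Bug: The bounds are reversed; BETWEEN a AND b requires a <= b to match anything

Fix: Swap the bounds so the smaller value comes first

Corrected query:
SELECT id, name, price FROM products WHERE price BETWEEN 369.53 AND 576.87

Result:
id | name    | price 
---+---------+-------
2  | Stapler | 387.44
3  | Phone   | 559.99
7  | Tablet  | 523.41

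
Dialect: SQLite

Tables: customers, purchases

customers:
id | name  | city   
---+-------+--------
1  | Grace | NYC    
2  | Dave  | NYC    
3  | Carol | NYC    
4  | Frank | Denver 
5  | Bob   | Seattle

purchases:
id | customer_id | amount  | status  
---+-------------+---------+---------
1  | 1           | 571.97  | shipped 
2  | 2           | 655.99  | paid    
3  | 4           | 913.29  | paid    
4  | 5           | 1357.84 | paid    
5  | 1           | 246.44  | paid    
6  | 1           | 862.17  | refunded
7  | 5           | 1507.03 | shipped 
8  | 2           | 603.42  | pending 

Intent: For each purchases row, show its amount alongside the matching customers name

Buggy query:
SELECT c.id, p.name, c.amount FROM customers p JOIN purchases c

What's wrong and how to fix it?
Bug: JOIN with no ON clause produces a cartesian product; every purchases row pairs with every customers row

Fix: Add ON c.customer_id = p.id to the JOIN

Corrected query:
SELECT c.id, p.name, c.amount FROM customers p JOIN purchases c ON c.customer_id = p.id

Result:
id | name  | amount 
---+-------+--------
1  | Grace | 571.97 
2  | Dave  | 655.99 
3  | Frank | 913.29 
4  | Bob   | 1357.84
5  | Grace | 246.44 
6  | Grace | 862.17 
7  | Bob   | 1507.03
8  | Dave  | 603.42 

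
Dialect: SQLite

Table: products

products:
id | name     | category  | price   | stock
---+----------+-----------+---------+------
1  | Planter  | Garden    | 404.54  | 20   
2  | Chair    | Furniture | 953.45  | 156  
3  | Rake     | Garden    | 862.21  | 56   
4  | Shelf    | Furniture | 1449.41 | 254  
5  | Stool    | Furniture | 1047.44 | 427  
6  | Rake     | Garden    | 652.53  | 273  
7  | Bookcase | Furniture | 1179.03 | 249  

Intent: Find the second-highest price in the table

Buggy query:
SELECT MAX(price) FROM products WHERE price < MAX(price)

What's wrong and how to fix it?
Bug: MAX(price) on the right of the comparison is an aggregate-in-WHERE error

Fix: Put the inner MAX in a scalar subquery

Corrected query:
SELECT MAX(price) FROM products WHERE price < (SELECT MAX(price) FROM products)

Result:
MAX(price)
----------
1179.03   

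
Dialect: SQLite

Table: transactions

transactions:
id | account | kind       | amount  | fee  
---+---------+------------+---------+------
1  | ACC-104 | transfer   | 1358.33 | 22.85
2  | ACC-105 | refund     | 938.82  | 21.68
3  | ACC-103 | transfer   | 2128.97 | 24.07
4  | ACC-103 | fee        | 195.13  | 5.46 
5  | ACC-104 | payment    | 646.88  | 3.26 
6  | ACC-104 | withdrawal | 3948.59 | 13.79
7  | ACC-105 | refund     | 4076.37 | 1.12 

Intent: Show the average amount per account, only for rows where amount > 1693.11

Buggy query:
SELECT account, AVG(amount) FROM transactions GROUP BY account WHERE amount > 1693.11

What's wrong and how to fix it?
Bug: Row-level WHERE must come before GROUP BY in the clause order

Fix: Move the WHERE clause before GROUP BY

Corrected query:
SELECT account, AVG(amount) FROM transactions WHERE amount > 1693.11 GROUP BY account

Result:
account | AVG(amount)
--------+------------
ACC-103 | 2128.97    
ACC-104 | 3948.59    
ACC-105 | 4076.37    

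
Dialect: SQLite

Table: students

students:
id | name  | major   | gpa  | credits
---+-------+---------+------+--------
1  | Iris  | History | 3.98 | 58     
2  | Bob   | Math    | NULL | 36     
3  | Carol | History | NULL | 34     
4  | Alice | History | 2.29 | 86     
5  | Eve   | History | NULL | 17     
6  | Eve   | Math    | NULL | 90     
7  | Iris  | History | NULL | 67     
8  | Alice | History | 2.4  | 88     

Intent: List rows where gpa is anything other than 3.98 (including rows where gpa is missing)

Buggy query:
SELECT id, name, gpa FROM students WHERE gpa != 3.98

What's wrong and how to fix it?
Bug: 'gpa != 3.98' is unknown when gpa is NULL, so NULL rows are silently excluded

Fix: Handle NULL separately with IS NULL alongside the inequality

Corrected query:
SELECT id, name, gpa FROM students WHERE gpa != 3.98 OR gpa IS NULL

Result:
id | name  | gpa 
---+-------+-----
2  | Bob   | NULL
3  | Carol | NULL
4  | Alice | 2.29
5  | Eve   | NULL
6  | Eve   | NULL
7  | Iris  | NULL
8  | Alice | 2.4 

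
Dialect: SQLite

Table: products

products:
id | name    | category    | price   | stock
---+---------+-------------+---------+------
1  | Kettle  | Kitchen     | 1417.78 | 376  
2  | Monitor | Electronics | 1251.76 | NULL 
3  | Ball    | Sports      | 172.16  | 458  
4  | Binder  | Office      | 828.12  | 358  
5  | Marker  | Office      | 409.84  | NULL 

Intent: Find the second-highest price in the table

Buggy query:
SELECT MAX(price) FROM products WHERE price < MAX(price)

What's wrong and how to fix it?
Bug: The inner MAX is an aggregate inside WHERE, which is not allowed

Fix: Put the inner MAX in a scalar subquery

Corrected query:
SELECT MAX(price) FROM products WHERE price < (SELECT MAX(price) FROM products)

Result:
MAX(price)
----------
1251.76   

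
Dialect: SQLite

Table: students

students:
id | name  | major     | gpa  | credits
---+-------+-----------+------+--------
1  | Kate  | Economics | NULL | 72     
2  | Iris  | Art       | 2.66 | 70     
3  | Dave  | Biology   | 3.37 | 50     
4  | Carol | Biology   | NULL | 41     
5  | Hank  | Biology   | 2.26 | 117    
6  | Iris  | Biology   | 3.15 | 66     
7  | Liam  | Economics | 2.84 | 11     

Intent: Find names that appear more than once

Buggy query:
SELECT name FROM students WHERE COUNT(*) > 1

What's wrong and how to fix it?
Bug: WHERE can't reference COUNT(*); aggregates are computed after WHERE

Fix: GROUP BY name, then filter groups with HAVING COUNT(*) > 1

Corrected query:
SELECT name FROM students GROUP BY name HAVING COUNT(*) > 1

Result:
name
----
Iris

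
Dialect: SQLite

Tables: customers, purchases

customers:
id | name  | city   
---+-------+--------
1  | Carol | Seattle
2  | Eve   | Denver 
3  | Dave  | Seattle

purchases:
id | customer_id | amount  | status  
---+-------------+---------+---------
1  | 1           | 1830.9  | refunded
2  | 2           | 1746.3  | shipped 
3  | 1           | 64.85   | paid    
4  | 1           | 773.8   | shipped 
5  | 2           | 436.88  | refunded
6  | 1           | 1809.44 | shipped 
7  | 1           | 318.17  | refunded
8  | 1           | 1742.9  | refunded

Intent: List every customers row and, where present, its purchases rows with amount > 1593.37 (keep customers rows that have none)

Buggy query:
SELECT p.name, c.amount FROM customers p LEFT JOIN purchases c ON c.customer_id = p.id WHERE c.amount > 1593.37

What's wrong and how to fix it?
Bug: Filtering c.amount in WHERE discards the NULL rows produced by LEFT JOIN, turning it into an inner join

Fix: Put 'c.amount > 1593.37' in the JOIN's ON clause instead of WHERE

Corrected query:
SELECT p.name, c.amount FROM customers p LEFT JOIN purchases c ON c.customer_id = p.id AND c.amount > 1593.37

Result:
name  | amount 
------+--------
Carol | 1742.9 
Carol | 1809.44
Carol | 1830.9 
Eve   | 1746.3 
Dave  | NULL   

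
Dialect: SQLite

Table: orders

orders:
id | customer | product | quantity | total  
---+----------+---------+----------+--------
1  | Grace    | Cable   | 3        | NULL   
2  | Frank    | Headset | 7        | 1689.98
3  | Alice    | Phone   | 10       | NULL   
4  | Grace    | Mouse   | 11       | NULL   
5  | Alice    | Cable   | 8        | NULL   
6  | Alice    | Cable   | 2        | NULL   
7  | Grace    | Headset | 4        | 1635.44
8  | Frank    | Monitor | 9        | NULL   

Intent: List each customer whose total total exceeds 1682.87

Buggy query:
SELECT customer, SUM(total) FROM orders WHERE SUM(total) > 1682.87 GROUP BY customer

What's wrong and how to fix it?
Bug: Aggregate functions cannot appear in a WHERE clause

Fix: Move the aggregate condition to a HAVING clause

Corrected query:
SELECT customer, SUM(total) FROM orders GROUP BY customer HAVING SUM(total) > 1682.87

Result:
customer | SUM(total)
---------+-----------
Frank    | 1689.98   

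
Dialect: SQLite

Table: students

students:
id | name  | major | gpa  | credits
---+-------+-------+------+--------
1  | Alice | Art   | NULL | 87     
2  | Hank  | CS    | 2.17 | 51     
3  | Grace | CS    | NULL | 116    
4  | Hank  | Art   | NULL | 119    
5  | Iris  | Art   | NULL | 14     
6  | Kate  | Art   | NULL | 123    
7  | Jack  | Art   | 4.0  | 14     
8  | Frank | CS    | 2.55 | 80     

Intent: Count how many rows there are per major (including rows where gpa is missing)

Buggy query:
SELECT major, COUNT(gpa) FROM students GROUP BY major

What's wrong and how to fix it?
Bug: COUNT(column) counts non-NULL values only; rows with NULL gpa aren't counted

Fix: Replace COUNT(gpa) with COUNT(*)

Corrected query:
SELECT major, COUNT(*) FROM students GROUP BY major

Result:
major | COUNT(*)
------+---------
Art   | 5       
CS    | 3       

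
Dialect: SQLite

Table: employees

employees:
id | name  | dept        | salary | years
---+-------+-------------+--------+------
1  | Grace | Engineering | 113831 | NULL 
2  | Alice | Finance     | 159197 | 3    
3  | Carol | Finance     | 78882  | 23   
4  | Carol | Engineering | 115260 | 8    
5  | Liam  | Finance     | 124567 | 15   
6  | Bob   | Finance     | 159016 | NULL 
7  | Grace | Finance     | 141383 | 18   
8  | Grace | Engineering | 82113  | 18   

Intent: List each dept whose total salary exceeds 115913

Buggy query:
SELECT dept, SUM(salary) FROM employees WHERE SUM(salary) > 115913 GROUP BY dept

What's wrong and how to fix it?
Bug: Aggregate functions cannot appear in a WHERE clause

Fix: Use HAVING (which filters groups after aggregation) instead of WHERE

Corrected query:
SELECT dept, SUM(salary) FROM employees GROUP BY dept HAVING SUM(salary) > 115913

Result:
dept        | SUM(salary)
------------+------------
Engineering | 311204     
Finance     | 663045     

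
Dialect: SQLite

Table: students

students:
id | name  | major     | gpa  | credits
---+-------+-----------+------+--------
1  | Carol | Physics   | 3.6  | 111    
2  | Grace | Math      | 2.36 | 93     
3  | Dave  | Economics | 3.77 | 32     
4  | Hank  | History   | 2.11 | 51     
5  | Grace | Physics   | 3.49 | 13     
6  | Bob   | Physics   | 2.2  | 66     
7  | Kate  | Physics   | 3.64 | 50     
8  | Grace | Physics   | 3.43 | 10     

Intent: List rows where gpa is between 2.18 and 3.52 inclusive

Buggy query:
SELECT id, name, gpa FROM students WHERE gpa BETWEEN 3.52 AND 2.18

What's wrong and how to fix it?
Bug: The bounds are reversed; BETWEEN a AND b requires a <= b to match anything

Fix: Write BETWEEN 2.18 AND 3.52

Corrected query:
SELECT id, name, gpa FROM students WHERE gpa BETWEEN 2.18 AND 3.52

Result:
id | name  | gpa 
---+-------+-----
2  | Grace | 2.36
5  | Grace | 3.49
6  | Bob   | 2.2 
8  | Grace | 3.43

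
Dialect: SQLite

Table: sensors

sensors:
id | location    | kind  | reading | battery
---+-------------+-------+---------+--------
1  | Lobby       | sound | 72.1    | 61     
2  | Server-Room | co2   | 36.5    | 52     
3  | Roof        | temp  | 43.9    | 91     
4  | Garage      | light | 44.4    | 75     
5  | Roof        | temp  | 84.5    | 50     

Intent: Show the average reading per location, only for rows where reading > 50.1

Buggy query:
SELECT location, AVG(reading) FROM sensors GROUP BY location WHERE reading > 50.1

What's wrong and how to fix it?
Bug: WHERE cannot follow GROUP BY

Fix: Place WHERE between FROM and GROUP BY

Corrected query:
SELECT location, AVG(reading) FROM sensors WHERE reading > 50.1 GROUP BY location

Result:
location | AVG(reading)
---------+-------------
Lobby    | 72.1        
Roof     | 84.5        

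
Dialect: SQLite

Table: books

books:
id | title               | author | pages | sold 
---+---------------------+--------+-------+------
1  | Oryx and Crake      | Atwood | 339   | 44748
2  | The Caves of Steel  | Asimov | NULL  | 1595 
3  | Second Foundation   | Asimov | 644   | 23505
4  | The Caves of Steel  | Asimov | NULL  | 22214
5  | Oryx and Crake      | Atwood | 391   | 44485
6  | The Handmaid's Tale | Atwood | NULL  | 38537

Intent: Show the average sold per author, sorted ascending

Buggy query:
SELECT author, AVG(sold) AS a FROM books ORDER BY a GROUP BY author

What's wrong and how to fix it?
Bug: ORDER BY appears before GROUP BY; SQL clause order requires GROUP BY first

Fix: Reorder: SELECT … FROM … GROUP BY … ORDER BY …

Corrected query:
SELECT author, AVG(sold) AS a FROM books GROUP BY author ORDER BY a

Result:
author | a           
-------+-------------
Asimov | 15771.333333
Atwood | 42590       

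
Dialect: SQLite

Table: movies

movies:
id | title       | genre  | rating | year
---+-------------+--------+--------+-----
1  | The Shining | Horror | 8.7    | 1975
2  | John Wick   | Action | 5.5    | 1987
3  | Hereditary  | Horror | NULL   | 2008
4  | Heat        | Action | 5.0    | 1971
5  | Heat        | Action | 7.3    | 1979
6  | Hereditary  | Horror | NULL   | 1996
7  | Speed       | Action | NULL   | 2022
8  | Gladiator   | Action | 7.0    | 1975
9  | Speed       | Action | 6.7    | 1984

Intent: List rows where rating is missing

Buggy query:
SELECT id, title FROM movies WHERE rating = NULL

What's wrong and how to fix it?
Bug: Comparing to NULL with '=' never matches; NULL = NULL is unknown, not true

Fix: Use IS NULL to test for NULL

Corrected query:
SELECT id, title FROM movies WHERE rating IS NULL

Result:
id | title     
---+-----------
3  | Hereditary
6  | Hereditary
7  | Speed     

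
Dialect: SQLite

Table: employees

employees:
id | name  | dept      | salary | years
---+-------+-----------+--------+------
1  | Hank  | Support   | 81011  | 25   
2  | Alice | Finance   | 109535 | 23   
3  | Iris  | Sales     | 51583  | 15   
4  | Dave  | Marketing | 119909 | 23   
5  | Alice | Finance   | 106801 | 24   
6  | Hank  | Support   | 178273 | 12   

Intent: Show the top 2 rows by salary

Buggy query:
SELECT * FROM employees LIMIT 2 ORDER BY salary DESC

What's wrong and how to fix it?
Bug: ORDER BY cannot follow LIMIT; LIMIT is the final clause

Fix: Sort with ORDER BY, then apply LIMIT

Corrected query:
SELECT * FROM employees ORDER BY salary DESC LIMIT 2

Result:
id | name | dept      | salary | years
---+------+-----------+--------+------
6  | Hank | Support   | 178273 | 12   
4  | Dave | Marketing | 119909 | 23   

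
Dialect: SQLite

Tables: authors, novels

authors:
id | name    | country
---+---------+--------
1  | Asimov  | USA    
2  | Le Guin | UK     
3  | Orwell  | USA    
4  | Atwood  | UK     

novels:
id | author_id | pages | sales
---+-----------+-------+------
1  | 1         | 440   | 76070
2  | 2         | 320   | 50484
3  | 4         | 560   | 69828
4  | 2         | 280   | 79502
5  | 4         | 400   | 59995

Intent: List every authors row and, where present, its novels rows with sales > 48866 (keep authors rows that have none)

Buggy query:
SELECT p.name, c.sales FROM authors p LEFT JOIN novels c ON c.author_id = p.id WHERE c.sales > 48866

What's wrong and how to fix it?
Bug: Filtering c.sales in WHERE discards the NULL rows produced by LEFT JOIN, turning it into an inner join

Fix: Put 'c.sales > 48866' in the JOIN's ON clause instead of WHERE

Corrected query:
SELECT p.name, c.sales FROM authors p LEFT JOIN novels c ON c.author_id = p.id AND c.sales > 48866

Result:
name    | sales
--------+------
Asimov  | 76070
Le Guin | 50484
Le Guin | 79502
Orwell  | NULL 
Atwood  | 59995
Atwood  | 69828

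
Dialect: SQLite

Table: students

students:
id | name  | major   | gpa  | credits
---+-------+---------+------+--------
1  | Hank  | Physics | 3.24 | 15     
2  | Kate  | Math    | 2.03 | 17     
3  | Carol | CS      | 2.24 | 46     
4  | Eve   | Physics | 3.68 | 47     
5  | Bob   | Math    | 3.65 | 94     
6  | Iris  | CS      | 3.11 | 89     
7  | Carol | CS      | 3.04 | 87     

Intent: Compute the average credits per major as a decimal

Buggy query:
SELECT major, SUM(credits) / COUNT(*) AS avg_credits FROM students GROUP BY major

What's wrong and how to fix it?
Bug: SUM(credits) and COUNT(*) are both integers; the division truncates the fractional part

Fix: Multiply by 1.0 (or CAST to REAL) to force floating-point division

Corrected query:
SELECT major, SUM(credits) * 1.0 / COUNT(*) AS avg_credits FROM students GROUP BY major

Result:
major   | avg_credits
--------+------------
CS      | 74         
Math    | 55.5       
Physics | 31         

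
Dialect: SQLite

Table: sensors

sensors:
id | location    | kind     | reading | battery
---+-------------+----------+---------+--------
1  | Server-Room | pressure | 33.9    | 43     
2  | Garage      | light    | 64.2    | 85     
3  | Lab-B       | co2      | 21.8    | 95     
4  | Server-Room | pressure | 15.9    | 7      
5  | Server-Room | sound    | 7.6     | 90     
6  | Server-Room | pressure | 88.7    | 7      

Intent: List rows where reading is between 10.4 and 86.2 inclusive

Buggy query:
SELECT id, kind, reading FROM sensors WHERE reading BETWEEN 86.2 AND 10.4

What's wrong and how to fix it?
Bug: The bounds are reversed; BETWEEN a AND b requires a <= b to match anything

Fix: Swap the bounds so the smaller value comes first

Corrected query:
SELECT id, kind, reading FROM sensors WHERE reading BETWEEN 10.4 AND 86.2

Result:
id | kind     | reading
---+----------+--------
1  | pressure | 33.9   
2  | light    | 64.2   
3  | co2      | 21.8   
4  | pressure | 15.9   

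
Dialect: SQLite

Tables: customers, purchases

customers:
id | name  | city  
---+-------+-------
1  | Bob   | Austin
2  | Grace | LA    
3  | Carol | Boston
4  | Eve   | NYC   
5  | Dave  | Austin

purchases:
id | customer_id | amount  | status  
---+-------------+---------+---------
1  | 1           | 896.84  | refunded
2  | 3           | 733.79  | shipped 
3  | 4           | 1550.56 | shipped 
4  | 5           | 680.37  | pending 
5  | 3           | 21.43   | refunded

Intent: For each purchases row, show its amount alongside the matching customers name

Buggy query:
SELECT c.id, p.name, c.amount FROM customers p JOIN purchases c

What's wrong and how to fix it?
Bug: Missing join condition: each purchases row is matched to all customers rows instead of just its own

Fix: Specify the join condition linking the foreign key to the parent id

Corrected query:
SELECT c.id, p.name, c.amount FROM customers p JOIN purchases c ON c.customer_id = p.id

Result:
id | name  | amount 
---+-------+--------
1  | Bob   | 896.84 
2  | Carol | 733.79 
3  | Eve   | 1550.56
4  | Dave  | 680.37 
5  | Carol | 21.43  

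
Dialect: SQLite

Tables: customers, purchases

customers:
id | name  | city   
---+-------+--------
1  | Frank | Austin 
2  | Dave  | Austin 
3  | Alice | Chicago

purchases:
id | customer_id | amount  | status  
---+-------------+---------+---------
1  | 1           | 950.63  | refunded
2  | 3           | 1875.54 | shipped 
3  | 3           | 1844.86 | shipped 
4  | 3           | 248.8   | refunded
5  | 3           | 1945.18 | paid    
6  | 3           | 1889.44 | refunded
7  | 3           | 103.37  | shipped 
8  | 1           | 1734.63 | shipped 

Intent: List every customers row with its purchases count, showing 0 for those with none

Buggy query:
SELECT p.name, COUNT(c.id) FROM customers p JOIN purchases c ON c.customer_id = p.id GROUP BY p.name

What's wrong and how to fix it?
Bug: INNER JOIN drops customers rows that have no matching purchases rows

Fix: Switch to LEFT JOIN to retain unmatched parent rows

Corrected query:
SELECT p.name, COUNT(c.id) FROM customers p LEFT JOIN purchases c ON c.customer_id = p.id GROUP BY p.name

Result:
name  | COUNT(c.id)
------+------------
Alice | 6          
Dave  | 0          
Frank | 2          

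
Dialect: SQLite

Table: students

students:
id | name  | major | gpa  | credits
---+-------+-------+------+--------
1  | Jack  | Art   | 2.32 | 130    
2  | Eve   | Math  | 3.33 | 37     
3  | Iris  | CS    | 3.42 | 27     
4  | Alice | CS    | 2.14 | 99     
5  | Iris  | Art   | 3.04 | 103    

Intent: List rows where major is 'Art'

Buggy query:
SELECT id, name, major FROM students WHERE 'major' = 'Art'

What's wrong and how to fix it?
Bug: 'major' in single quotes is a string literal, not the column; the comparison is literal-vs-literal and never true

Fix: Remove the quotes around the column name (or use double quotes for an identifier)

Corrected query:
SELECT id, name, major FROM students WHERE major = 'Art'

Result:
id | name | major
---+------+------
1  | Jack | Art  
5  | Iris | Art  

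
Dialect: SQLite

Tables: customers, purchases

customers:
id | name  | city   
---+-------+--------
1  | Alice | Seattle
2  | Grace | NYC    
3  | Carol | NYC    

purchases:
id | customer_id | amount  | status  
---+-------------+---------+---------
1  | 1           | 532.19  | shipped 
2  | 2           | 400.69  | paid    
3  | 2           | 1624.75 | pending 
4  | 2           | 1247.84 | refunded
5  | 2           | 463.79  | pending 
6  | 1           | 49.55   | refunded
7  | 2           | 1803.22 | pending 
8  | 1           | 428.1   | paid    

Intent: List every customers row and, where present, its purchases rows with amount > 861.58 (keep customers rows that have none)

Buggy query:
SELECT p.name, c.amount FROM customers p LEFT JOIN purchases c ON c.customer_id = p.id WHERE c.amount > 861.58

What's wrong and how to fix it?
Bug: A WHERE condition on the right-hand table after LEFT JOIN drops unmatched parents

Fix: Move the right-table condition into the ON clause so unmatched parents are kept

Corrected query:
SELECT p.name, c.amount FROM customers p LEFT JOIN purchases c ON c.customer_id = p.id AND c.amount > 861.58

Result:
name  | amount 
------+--------
Alice | NULL   
Grace | 1247.84
Grace | 1624.75
Grace | 1803.22
Carol | NULL   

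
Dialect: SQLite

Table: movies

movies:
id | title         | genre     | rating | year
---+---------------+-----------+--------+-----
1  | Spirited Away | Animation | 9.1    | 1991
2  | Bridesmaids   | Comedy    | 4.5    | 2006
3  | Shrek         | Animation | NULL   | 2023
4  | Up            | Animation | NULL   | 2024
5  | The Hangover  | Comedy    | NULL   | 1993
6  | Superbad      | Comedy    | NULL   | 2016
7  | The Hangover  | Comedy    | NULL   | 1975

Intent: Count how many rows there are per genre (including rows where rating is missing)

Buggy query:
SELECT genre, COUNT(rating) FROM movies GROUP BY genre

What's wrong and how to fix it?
Bug: COUNT(rating) skips NULLs, so groups with missing rating are undercounted

Fix: Replace COUNT(rating) with COUNT(*)

Corrected query:
SELECT genre, COUNT(*) FROM movies GROUP BY genre

Result:
genre     | COUNT(*)
----------+---------
Animation | 3       
Comedy    | 4       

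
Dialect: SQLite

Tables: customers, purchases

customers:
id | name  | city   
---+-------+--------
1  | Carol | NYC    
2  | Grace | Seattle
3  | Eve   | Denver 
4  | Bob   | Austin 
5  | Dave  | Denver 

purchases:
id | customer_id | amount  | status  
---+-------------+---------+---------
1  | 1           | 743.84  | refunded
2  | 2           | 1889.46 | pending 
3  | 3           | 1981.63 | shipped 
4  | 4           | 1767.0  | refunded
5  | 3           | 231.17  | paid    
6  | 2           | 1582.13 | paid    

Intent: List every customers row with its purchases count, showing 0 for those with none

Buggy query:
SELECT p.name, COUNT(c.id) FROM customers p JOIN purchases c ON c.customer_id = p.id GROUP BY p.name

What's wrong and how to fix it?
Bug: INNER JOIN drops customers rows that have no matching purchases rows

Fix: Switch to LEFT JOIN to retain unmatched parent rows

Corrected query:
SELECT p.name, COUNT(c.id) FROM customers p LEFT JOIN purchases c ON c.customer_id = p.id GROUP BY p.name

Result:
name  | COUNT(c.id)
------+------------
Bob   | 1          
Carol | 1          
Dave  | 0          
Eve   | 2          
Grace | 2          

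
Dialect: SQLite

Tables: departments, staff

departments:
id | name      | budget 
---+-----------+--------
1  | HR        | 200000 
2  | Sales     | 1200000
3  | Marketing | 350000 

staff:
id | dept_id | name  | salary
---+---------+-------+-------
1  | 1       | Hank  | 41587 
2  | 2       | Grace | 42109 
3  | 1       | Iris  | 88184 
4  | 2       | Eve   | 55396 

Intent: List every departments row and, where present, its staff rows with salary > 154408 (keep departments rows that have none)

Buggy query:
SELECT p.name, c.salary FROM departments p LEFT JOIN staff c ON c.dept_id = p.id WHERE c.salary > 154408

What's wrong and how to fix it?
Bug: A WHERE condition on the right-hand table after LEFT JOIN drops unmatched parents

Fix: Move the right-table condition into the ON clause so unmatched parents are kept

Corrected query:
SELECT p.name, c.salary FROM departments p LEFT JOIN staff c ON c.dept_id = p.id AND c.salary > 154408

Result:
name      | salary
----------+-------
HR        | NULL  
Sales     | NULL  
Marketing | NULL  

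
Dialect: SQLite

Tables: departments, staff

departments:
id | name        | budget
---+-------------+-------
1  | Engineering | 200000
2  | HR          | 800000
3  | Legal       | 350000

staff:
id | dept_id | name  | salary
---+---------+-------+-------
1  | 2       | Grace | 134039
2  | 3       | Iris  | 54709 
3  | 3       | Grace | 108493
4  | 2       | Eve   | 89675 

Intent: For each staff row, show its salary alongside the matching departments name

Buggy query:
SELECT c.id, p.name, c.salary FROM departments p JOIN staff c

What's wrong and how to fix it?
Bug: Missing join condition: each staff row is matched to all departments rows instead of just its own

Fix: Specify the join condition linking the foreign key to the parent id

Corrected query:
SELECT c.id, p.name, c.salary FROM departments p JOIN staff c ON c.dept_id = p.id

Result:
id | name  | salary
---+-------+-------
1  | HR    | 134039
2  | Legal | 54709 
3  | Legal | 108493
4  | HR    | 89675 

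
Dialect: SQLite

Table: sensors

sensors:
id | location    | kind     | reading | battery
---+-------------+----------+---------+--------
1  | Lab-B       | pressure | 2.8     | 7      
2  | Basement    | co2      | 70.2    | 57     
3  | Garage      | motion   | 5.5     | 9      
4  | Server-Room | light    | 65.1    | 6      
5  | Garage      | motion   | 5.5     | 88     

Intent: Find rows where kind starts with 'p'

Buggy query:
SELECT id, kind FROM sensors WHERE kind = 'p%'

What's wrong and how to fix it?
Bug: Wildcards only work with LIKE; '=' treats '%' as a literal character

Fix: Replace '=' with LIKE so 'p%' is treated as a pattern

Corrected query:
SELECT id, kind FROM sensors WHERE kind LIKE 'p%'

Result:
id | kind    
---+---------
1  | pressure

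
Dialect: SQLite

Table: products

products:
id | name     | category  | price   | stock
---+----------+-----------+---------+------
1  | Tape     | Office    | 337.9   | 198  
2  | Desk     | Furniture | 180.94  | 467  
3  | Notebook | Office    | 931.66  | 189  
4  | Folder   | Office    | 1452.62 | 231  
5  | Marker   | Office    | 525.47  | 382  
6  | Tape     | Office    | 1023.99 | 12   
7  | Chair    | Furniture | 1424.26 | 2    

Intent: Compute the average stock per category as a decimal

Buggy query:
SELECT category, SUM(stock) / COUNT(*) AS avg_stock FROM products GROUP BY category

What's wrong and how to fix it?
Bug: Both operands are integers, so '/' performs integer division and truncates

Fix: Multiply by 1.0 (or CAST to REAL) to force floating-point division

Corrected query:
SELECT category, SUM(stock) * 1.0 / COUNT(*) AS avg_stock FROM products GROUP BY category

Result:
category  | avg_stock
----------+----------
Furniture | 234.5    
Office    | 202.4    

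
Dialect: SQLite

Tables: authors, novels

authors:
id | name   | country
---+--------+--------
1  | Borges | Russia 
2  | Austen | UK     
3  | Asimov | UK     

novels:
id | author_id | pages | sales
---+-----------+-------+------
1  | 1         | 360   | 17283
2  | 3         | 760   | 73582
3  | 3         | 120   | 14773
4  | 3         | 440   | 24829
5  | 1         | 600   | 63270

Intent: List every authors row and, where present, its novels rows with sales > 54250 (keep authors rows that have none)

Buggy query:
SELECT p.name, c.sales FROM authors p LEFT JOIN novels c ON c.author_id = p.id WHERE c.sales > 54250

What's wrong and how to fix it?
Bug: Filtering c.sales in WHERE discards the NULL rows produced by LEFT JOIN, turning it into an inner join

Fix: Move the right-table condition into the ON clause so unmatched parents are kept

Corrected query:
SELECT p.name, c.sales FROM authors p LEFT JOIN novels c ON c.author_id = p.id AND c.sales > 54250

Result:
name   | sales
-------+------
Borges | 63270
Austen | NULL 
Asimov | 73582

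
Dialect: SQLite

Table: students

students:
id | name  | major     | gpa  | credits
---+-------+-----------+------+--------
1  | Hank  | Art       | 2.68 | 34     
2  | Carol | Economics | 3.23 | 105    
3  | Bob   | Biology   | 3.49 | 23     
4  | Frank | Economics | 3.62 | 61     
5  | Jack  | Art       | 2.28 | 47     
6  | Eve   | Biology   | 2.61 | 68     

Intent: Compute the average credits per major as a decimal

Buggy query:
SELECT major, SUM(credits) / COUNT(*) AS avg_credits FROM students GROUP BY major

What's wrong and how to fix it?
Bug: Both operands are integers, so '/' performs integer division and truncates

Fix: Multiply by 1.0 (or CAST to REAL) to force floating-point division

Corrected query:
SELECT major, SUM(credits) * 1.0 / COUNT(*) AS avg_credits FROM students GROUP BY major

Result:
major     | avg_credits
----------+------------
Art       | 40.5       
Biology   | 45.5       
Economics | 83         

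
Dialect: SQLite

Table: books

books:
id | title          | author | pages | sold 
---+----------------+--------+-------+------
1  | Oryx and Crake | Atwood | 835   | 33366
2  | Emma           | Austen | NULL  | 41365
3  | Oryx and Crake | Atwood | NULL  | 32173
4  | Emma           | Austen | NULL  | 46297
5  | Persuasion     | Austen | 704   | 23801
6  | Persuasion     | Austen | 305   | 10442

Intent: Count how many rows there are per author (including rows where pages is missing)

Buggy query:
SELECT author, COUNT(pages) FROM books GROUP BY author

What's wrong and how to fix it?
Bug: COUNT(pages) skips NULLs, so groups with missing pages are undercounted

Fix: Replace COUNT(pages) with COUNT(*)

Corrected query:
SELECT author, COUNT(*) FROM books GROUP BY author

Result:
author | COUNT(*)
-------+---------
Atwood | 2       
Austen | 4       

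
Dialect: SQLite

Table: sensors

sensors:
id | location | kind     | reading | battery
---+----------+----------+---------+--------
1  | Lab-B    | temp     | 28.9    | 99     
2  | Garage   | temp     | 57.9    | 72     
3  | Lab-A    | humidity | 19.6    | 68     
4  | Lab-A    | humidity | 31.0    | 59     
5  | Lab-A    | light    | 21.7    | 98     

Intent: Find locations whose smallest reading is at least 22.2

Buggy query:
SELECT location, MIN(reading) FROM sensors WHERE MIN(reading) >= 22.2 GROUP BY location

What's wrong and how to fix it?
Bug: Aggregates like MIN are computed per group after WHERE runs

Fix: Replace WHERE with HAVING after the GROUP BY

Corrected query:
SELECT location, MIN(reading) FROM sensors GROUP BY location HAVING MIN(reading) >= 22.2

Result:
location | MIN(reading)
---------+-------------
Garage   | 57.9        
Lab-B    | 28.9        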